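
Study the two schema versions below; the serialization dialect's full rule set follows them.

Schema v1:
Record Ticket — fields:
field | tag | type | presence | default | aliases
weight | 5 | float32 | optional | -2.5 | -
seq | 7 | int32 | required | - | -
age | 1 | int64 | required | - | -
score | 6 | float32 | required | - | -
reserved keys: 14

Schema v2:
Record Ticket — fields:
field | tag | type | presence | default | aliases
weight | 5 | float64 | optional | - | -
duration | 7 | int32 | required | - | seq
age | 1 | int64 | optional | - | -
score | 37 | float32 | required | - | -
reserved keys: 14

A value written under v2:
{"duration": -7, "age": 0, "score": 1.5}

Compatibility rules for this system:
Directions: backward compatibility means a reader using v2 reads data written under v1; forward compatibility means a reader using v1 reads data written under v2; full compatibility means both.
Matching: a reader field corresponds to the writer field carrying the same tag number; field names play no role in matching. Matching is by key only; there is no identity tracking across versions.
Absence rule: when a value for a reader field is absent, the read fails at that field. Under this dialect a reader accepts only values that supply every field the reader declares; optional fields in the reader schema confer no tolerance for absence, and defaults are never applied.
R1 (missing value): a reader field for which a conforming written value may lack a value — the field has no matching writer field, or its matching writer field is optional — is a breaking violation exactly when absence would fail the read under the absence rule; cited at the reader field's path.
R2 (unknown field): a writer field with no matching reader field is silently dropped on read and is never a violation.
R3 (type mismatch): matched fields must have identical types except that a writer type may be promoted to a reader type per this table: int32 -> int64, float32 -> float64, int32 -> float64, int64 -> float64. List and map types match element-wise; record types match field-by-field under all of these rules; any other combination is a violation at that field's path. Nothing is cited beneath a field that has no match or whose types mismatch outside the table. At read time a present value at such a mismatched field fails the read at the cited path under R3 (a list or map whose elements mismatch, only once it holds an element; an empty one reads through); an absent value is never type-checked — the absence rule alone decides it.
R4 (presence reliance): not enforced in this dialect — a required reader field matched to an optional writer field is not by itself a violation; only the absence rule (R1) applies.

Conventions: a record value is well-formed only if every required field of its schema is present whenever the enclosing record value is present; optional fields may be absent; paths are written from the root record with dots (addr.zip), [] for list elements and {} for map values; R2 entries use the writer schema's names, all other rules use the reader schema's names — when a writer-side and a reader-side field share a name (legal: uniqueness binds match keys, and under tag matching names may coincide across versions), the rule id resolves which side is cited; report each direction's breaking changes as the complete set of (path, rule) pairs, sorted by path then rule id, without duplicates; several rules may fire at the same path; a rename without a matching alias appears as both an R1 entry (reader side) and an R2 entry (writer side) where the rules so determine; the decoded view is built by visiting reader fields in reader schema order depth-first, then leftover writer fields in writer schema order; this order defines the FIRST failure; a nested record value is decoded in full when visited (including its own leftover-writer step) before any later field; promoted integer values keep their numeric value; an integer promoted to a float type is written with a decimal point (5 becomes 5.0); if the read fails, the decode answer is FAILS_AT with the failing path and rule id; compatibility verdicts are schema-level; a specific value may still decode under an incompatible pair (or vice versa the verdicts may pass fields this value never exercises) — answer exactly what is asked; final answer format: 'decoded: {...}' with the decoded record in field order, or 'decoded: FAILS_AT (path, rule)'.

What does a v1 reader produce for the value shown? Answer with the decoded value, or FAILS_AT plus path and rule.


arrows below run writer -> reader for Ticket
decode walk for Ticket under reader schema v1:
  read fails at weight under R1 (no fill)
  => FAILS_AT (weight, R1)
the rest of the Ticket diff is inert for this question:
  field age in record Ticket: required changed to optional -> shifts the Ticket verdicts, not this decode
  field score in record Ticket: tag 6 changed to 37 -> shifts the Ticket verdicts, not this decode
  renamed field seq to duration in record Ticket (alias seq declared on the renamed field) -> fires no rule on Ticket under this dialect and leaves the result unchanged

decoded: FAILS_AT (weight, R1)


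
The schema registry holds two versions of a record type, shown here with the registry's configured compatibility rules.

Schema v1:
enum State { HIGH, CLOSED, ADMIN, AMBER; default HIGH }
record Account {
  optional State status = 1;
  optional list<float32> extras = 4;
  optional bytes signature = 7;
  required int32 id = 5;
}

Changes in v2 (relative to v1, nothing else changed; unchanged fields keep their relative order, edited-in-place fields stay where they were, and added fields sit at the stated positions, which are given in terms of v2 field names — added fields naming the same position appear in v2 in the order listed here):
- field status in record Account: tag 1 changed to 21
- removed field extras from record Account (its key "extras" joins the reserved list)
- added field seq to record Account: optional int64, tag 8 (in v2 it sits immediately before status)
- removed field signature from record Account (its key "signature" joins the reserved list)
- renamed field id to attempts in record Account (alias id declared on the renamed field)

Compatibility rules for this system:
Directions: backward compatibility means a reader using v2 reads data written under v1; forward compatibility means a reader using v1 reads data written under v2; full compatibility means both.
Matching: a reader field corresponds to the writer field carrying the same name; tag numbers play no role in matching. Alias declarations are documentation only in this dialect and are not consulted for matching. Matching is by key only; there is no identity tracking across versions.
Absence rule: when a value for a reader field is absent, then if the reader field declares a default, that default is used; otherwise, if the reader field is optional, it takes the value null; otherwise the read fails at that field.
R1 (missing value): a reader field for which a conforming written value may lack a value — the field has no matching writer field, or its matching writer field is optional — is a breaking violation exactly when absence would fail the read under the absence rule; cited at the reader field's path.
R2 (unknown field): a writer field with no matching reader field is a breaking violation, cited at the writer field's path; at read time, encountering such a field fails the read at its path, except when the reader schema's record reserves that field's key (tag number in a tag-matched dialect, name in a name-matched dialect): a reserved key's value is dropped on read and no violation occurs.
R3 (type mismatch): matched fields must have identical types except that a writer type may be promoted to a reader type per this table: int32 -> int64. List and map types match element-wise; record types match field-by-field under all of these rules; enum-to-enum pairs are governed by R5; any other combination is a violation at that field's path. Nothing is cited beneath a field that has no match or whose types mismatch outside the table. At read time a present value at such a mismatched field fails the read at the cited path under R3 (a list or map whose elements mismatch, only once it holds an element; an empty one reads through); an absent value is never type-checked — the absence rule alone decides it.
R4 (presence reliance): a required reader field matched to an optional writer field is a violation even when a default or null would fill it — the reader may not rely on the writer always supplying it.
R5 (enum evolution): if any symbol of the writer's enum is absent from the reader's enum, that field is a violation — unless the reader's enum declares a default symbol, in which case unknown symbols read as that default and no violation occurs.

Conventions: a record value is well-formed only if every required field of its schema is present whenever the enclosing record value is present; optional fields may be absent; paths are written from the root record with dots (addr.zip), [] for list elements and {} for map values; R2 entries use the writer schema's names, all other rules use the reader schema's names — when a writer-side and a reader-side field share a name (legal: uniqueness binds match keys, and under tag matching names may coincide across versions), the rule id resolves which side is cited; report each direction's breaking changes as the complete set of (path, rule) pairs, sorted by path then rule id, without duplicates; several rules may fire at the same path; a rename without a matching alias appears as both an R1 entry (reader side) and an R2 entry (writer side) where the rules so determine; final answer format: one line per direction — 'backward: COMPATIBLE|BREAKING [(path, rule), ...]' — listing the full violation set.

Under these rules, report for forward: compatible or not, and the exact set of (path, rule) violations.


in Account below, arrows point writer -> reader
forward for Account (reader v1, writer v2):
  status <- status (State -> State, writer optional)
  extras: no writer match
  signature: no writer match
  id: no writer match
  leftover writer field: seq
  leftover writer field: attempts
  R2 fires at attempts
  R1 fires at id
  R2 fires at seq
  forward on Account therefore BREAKING (3)
diffs on Account not affecting the asked answer:
  field status in record Account: tag 1 changed to 21 -> fires no rule on Account, leaving the asked answer as it is
  removed field extras from record Account (its key "extras" joins the reserved list) -> fires no rule on Account, leaving the asked answer as it is
  removed field signature from record Account (its key "signature" joins the reserved list) -> fires no rule on Account, leaving the asked answer as it is

forward: BREAKING [(attempts, R2), (id, R1), (seq, R2)]


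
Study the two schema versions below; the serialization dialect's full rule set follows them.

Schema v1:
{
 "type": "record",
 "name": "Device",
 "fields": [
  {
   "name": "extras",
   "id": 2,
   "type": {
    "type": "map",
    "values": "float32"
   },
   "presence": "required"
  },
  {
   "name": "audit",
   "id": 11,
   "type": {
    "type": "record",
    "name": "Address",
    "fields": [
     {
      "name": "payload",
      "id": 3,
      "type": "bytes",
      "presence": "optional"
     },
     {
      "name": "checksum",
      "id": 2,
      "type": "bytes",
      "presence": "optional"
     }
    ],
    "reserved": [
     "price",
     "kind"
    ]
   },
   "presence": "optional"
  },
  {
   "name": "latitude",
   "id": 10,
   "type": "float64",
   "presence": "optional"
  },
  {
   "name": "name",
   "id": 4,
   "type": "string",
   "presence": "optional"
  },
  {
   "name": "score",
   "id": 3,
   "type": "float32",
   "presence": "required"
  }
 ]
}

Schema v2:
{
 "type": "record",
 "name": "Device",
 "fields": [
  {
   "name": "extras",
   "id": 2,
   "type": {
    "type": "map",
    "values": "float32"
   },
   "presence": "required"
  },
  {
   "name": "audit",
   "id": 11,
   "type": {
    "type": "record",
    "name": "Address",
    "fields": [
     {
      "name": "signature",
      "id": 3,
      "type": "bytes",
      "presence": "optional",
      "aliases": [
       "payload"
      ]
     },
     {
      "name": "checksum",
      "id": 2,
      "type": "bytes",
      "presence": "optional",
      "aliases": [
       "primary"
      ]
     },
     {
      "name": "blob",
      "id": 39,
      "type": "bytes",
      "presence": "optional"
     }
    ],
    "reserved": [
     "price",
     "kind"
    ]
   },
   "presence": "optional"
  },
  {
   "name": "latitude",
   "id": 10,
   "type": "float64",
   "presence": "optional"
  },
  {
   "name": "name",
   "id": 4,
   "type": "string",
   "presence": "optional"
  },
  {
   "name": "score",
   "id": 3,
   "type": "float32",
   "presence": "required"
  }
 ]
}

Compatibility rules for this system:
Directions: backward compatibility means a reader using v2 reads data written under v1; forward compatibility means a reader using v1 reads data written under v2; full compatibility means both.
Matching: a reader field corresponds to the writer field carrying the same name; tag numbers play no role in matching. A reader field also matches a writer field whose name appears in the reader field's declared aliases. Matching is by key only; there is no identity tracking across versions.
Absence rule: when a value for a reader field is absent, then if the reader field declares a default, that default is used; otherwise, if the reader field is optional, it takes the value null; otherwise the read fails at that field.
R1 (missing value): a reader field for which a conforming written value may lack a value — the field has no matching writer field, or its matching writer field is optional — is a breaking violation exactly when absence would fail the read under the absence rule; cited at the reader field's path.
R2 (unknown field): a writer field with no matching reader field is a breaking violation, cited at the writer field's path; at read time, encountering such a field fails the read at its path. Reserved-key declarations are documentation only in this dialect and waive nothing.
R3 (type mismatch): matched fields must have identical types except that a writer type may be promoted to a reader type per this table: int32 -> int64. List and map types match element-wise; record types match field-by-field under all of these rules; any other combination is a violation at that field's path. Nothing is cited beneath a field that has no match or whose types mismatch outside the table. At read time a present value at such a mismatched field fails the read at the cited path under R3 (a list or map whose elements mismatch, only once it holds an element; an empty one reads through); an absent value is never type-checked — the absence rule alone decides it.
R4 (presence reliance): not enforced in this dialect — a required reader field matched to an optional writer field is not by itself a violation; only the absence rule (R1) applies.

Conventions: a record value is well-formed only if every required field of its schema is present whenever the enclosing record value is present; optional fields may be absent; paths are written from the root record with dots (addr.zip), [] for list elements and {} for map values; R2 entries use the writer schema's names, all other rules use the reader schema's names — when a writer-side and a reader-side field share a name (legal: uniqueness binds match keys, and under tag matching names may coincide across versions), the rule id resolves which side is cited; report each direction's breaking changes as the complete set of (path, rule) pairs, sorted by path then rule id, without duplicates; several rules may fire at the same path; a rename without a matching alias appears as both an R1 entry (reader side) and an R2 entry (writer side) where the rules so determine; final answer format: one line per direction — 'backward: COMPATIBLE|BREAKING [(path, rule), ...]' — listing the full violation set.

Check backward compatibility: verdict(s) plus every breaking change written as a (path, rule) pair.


backward: COMPATIBLE []

in Device below, arrows point writer -> reader
checking backward for Device: reader v2 against writer v1:
  writer required, map<string, float32> -> map<string, float32>: reader extras maps from writer extras
  writer optional, Address -> Address: reader audit maps from writer audit
  writer optional, float64 -> float64: reader latitude maps from writer latitude
  writer optional, string -> string: reader name maps from writer name
  writer required, float32 -> float32: reader score maps from writer score
  writer optional, bytes -> bytes: reader audit.signature maps from writer audit.payload
  writer optional, bytes -> bytes: reader audit.checksum maps from writer audit.checksum
  audit.blob: no writer-side match
  => backward verdict for Device: COMPATIBLE, no violations
the rest of the Device diff is inert for this question:
  renamed field payload to signature in record Address (alias payload declared on the renamed field) -> its effect on Device is confined to the forward direction, not asked
  added field blob to record Address: optional bytes, tag 39 (in v2 it sits last) -> its effect on Device is confined to the forward direction, not asked


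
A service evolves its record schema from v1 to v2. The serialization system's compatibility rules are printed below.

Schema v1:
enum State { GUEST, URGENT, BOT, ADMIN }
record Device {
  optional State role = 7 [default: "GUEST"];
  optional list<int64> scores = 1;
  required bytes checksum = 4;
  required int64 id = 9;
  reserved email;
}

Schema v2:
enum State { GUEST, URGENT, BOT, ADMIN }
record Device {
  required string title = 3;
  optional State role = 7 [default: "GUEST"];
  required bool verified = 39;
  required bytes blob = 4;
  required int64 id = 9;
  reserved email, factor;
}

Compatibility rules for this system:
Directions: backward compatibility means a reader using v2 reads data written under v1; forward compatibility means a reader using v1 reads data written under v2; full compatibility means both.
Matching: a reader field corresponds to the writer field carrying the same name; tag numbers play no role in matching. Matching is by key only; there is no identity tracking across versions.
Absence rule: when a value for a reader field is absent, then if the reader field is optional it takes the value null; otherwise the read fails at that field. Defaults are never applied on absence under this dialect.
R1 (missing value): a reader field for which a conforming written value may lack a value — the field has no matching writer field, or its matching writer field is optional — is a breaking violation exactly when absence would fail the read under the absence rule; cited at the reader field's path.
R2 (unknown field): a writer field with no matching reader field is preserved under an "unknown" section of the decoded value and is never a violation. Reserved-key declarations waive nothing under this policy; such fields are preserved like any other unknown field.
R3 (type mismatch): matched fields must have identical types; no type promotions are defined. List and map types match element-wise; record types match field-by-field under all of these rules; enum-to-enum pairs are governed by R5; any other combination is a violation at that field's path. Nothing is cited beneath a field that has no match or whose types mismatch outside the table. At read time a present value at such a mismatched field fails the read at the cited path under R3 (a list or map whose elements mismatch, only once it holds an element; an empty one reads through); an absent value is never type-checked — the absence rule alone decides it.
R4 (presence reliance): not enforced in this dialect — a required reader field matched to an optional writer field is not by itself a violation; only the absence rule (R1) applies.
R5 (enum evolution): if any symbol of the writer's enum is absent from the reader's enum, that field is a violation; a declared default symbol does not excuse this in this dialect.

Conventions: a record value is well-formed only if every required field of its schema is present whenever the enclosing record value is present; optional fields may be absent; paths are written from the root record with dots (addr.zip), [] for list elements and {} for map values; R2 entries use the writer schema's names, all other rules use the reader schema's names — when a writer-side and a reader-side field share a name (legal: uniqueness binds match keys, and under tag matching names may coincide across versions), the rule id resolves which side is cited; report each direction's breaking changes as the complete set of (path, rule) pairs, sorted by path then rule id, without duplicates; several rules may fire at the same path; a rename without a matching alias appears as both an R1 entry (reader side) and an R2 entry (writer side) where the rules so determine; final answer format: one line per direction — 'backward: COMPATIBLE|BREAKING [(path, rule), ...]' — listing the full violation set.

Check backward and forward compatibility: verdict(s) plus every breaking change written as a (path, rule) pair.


backward: BREAKING [(blob, R1), (title, R1), (verified, R1)]; forward: BREAKING [(checksum, R1)]

in Device below, arrows point writer -> reader
backward on Device — v2 reading data written by v1:
  no writer field matches reader title
  State -> State, writer optional: role aligns to role
  no writer field matches reader verified
  no writer field matches reader blob
  int64 -> int64, writer required: id aligns to id
  scores (writer side), unknown to reader
  checksum (writer side), unknown to reader
  R1 fires at blob
  R1 fires at title
  R1 fires at verified
  backward on Device therefore BREAKING (3)
forward on Device — v1 reading data written by v2:
  State -> State, writer optional: role aligns to role
  no writer field matches reader scores
  no writer field matches reader checksum
  int64 -> int64, writer required: id aligns to id
  title (writer side), unknown to reader
  verified (writer side), unknown to reader
  blob (writer side), unknown to reader
  R1 fires at checksum
  forward on Device therefore BREAKING (1)


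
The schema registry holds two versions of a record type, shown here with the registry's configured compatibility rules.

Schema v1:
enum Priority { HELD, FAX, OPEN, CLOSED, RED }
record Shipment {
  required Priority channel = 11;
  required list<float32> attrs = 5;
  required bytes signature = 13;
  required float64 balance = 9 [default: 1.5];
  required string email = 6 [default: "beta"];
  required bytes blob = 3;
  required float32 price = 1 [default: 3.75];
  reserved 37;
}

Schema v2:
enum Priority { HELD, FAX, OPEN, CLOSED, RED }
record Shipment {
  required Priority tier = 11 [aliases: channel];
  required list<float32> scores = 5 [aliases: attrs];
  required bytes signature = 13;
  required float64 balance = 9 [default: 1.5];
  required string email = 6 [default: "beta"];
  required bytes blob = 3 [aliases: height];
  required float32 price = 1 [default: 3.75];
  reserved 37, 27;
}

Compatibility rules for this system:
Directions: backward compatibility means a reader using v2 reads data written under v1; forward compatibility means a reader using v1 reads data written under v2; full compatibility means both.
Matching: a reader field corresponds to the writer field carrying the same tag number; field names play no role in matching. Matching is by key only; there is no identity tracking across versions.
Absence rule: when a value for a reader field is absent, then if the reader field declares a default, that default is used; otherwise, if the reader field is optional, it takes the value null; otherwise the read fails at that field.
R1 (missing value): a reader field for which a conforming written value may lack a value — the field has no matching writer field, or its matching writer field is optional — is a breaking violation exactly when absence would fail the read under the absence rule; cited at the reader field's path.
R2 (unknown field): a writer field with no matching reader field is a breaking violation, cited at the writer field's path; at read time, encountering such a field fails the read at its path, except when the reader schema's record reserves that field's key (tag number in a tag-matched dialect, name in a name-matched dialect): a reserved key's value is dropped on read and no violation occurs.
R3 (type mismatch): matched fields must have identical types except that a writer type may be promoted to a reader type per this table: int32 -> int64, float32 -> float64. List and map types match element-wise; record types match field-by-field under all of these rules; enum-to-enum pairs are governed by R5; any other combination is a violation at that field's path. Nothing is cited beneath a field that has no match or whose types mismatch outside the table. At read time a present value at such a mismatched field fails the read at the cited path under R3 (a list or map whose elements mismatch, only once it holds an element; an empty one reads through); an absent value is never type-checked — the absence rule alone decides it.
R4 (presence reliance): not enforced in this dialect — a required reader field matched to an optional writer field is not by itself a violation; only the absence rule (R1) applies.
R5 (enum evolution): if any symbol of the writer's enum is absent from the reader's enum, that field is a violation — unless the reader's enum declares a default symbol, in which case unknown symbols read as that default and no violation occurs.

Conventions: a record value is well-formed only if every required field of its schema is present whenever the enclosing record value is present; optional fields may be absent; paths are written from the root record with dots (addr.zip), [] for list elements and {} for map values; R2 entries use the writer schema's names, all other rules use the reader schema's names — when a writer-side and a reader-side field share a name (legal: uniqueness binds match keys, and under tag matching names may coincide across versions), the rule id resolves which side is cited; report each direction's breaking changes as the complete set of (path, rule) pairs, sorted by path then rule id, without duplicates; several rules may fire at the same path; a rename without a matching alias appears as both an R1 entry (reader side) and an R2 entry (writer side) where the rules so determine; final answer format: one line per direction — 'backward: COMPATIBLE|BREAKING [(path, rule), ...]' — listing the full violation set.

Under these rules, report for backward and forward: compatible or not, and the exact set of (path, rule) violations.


each type pair in Shipment: writer, then reader
backward on Shipment — v2 reading data written by v1:
  tier <- channel (Priority -> Priority, writer required)
  scores <- attrs (list<float32> -> list<float32>, writer required)
  signature <- signature (bytes -> bytes, writer required)
  balance <- balance (float64 -> float64, writer required)
  email <- email (string -> string, writer required)
  blob <- blob (bytes -> bytes, writer required)
  price <- price (float32 -> float32, writer required)
  nothing fires on Shipment: backward is COMPATIBLE
forward on Shipment — v1 reading data written by v2:
  channel <- tier (Priority -> Priority, writer required)
  attrs <- scores (list<float32> -> list<float32>, writer required)
  signature <- signature (bytes -> bytes, writer required)
  balance <- balance (float64 -> float64, writer required)
  email <- email (string -> string, writer required)
  blob <- blob (bytes -> bytes, writer required)
  price <- price (float32 -> float32, writer required)
  nothing fires on Shipment: forward is COMPATIBLE

backward: COMPATIBLE []; forward: COMPATIBLE []


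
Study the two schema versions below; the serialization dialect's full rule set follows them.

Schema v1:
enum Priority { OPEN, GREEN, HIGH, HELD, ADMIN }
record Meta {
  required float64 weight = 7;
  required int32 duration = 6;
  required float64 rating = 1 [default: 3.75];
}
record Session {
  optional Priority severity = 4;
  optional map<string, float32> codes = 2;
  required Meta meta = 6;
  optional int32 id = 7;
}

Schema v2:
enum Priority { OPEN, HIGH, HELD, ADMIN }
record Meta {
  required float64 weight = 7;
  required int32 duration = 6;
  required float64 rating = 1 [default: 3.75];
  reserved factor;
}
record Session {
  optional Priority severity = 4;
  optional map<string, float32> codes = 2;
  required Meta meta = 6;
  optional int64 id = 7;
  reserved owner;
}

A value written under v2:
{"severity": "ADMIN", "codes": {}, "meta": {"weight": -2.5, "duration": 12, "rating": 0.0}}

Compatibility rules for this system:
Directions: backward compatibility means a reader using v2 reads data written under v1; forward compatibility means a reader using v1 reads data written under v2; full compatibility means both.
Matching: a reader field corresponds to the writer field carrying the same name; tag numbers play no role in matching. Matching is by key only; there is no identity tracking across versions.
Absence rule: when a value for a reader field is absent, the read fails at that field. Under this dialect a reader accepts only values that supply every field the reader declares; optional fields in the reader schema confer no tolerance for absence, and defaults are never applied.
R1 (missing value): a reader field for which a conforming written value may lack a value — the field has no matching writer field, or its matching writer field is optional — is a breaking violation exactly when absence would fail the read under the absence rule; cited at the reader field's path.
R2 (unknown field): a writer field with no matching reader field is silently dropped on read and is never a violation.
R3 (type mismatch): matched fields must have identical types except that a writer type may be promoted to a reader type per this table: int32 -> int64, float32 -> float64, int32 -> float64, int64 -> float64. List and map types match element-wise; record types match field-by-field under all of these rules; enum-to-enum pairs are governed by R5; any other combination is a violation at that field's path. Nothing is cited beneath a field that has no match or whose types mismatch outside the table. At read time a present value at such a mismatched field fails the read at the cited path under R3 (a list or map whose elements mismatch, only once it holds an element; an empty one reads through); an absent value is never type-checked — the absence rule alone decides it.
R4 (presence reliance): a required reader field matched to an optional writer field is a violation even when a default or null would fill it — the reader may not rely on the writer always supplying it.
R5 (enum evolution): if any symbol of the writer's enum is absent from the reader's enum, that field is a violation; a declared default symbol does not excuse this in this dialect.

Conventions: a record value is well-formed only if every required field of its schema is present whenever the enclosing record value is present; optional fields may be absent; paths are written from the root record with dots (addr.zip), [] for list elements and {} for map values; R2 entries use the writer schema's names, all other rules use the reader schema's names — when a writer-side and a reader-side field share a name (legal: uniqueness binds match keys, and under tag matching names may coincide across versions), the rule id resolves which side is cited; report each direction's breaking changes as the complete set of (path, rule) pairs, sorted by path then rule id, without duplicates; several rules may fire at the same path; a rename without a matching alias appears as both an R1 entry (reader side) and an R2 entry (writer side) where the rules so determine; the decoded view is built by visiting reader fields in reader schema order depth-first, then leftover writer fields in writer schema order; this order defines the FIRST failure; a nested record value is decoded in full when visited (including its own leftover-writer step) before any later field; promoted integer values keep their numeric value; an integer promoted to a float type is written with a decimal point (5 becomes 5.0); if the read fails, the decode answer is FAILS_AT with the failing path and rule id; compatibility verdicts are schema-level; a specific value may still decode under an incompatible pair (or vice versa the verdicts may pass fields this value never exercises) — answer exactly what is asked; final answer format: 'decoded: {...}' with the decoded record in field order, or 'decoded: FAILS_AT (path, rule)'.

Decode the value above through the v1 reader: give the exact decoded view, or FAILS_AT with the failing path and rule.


arrows below run writer -> reader for Session
decode walk for Session under reader schema v1:
  severity := "ADMIN"
  codes := {}
  meta.weight := -2.5
  meta.duration := 12
  meta.rating := 0.0
  read fails at id under R1 (no fill)
  => FAILS_AT (id, R1)
the other Session changes do not affect what is asked:
  enum Priority (field severity in record Session): symbol GREEN removed -> matters for Session compatibility verdicts, not for this value's decode

decoded: FAILS_AT (id, R1)


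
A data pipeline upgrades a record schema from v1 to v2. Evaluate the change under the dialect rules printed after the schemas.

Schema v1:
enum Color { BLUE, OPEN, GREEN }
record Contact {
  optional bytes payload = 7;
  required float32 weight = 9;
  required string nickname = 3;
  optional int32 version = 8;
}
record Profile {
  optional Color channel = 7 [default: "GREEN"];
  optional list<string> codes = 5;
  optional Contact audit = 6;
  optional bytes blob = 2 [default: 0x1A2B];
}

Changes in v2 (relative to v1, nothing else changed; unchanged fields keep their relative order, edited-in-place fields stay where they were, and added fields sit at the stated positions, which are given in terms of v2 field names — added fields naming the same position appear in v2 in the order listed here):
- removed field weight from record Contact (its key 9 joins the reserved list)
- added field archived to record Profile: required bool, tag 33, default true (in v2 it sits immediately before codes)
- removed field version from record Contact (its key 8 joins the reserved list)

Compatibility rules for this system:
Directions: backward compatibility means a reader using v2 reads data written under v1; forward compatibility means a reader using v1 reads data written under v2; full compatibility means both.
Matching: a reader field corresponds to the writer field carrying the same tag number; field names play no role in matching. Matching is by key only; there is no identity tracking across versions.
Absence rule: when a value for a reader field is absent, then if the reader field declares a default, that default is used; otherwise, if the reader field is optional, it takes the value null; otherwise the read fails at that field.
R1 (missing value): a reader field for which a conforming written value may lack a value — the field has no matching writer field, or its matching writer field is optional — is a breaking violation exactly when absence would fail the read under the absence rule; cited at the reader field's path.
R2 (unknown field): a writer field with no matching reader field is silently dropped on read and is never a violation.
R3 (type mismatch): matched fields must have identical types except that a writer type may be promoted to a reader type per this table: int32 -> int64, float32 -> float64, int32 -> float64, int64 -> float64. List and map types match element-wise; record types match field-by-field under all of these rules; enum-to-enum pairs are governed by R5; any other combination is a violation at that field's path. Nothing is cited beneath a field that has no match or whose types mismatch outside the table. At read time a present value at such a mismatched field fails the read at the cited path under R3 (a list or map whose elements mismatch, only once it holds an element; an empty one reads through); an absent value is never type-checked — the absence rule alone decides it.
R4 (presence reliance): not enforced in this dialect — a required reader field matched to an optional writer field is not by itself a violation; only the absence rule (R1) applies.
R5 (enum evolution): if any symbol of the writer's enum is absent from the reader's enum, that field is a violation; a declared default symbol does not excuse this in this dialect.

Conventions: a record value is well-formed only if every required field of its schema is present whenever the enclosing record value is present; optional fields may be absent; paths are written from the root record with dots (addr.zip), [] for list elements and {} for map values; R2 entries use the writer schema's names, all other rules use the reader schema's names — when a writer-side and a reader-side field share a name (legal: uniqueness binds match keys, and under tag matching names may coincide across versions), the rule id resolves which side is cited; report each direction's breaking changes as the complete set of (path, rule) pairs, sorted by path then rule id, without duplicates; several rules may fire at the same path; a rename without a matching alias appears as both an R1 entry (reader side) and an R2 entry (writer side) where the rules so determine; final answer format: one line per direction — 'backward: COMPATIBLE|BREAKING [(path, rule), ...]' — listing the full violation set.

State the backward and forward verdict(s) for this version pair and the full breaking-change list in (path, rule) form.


backward: COMPATIBLE []; forward: BREAKING [(audit.weight, R1)]

arrows below run writer -> reader for Profile
backward for Profile (reader v2, writer v1):
  channel: Color -> Color, writer optional; from channel
  no writer field matches reader archived
  codes: list<string> -> list<string>, writer optional; from codes
  audit: Contact -> Contact, writer optional; from audit
  blob: bytes -> bytes, writer optional; from blob
  audit.payload: bytes -> bytes, writer optional; from audit.payload
  audit.nickname: string -> string, writer required; from audit.nickname
  writer audit.weight: unknown to reader
  writer audit.version: unknown to reader
  => backward: COMPATIBLE
forward for Profile (reader v1, writer v2):
  channel: Color -> Color, writer optional; from channel
  codes: list<string> -> list<string>, writer optional; from codes
  audit: Contact -> Contact, writer optional; from audit
  blob: bytes -> bytes, writer optional; from blob
  writer archived: unknown to reader
  audit.payload: bytes -> bytes, writer optional; from audit.payload
  no writer field matches reader audit.weight
  audit.nickname: string -> string, writer required; from audit.nickname
  no writer field matches reader audit.version
  rule R1 violated at audit.weight
  => forward verdict for Profile: BREAKING, 1 violation(s)


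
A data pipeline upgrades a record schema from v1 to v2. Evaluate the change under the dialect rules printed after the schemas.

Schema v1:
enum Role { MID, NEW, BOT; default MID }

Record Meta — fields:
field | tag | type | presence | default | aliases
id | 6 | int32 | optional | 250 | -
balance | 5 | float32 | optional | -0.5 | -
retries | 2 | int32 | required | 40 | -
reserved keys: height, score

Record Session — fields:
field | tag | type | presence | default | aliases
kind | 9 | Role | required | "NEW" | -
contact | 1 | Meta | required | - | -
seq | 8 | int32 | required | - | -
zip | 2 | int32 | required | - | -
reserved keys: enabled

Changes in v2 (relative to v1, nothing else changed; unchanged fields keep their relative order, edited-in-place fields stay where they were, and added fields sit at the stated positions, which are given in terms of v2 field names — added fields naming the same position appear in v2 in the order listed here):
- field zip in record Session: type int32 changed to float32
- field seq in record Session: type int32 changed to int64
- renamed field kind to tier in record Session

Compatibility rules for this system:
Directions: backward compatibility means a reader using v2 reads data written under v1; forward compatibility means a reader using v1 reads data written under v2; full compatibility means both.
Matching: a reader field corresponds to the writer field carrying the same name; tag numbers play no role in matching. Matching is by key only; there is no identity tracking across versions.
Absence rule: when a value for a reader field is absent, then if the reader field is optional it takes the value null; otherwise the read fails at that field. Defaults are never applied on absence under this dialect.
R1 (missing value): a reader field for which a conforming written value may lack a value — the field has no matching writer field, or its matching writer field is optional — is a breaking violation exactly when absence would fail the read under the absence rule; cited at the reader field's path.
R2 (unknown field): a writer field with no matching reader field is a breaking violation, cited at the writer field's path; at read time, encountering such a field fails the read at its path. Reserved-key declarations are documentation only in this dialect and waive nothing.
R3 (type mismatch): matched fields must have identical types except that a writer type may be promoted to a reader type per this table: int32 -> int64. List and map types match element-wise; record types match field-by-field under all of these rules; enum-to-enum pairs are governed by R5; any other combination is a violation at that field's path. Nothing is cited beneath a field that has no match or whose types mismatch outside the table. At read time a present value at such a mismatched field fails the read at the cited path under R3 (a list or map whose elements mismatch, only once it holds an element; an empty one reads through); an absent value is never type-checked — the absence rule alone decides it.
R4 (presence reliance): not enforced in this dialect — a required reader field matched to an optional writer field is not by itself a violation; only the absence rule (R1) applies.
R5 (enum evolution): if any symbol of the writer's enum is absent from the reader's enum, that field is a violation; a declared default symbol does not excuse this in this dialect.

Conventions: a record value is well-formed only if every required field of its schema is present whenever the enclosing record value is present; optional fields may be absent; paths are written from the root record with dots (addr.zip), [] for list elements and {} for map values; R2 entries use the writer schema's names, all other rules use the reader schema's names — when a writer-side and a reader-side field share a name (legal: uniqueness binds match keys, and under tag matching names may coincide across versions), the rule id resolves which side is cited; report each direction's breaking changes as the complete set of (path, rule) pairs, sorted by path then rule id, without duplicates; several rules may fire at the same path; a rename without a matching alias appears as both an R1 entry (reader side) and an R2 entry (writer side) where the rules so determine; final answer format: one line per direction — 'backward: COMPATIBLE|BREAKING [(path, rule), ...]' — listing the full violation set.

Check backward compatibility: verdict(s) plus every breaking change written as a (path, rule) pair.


in Session below, arrows point writer -> reader
checking backward for Session: reader v2 against writer v1:
  tier has no writer counterpart
  contact <- contact (Meta -> Meta, writer required)
  seq <- seq (int32 -> int64, writer required)
  zip <- zip (int32 -> float32, writer required)
  leftover writer field: kind
  contact.id <- contact.id (int32 -> int32, writer optional)
  contact.balance <- contact.balance (float32 -> float32, writer optional)
  contact.retries <- contact.retries (int32 -> int32, writer required)
  violation R2 at kind
  violation R1 at tier
  violation R3 at zip
  => 3 violation(s): backward is BREAKING for Session
the rest of the Session diff is inert for this question:
  field seq in record Session: type int32 changed to int64 -> affects forward compatibility only, which is not asked

backward: BREAKING [(kind, R2), (tier, R1), (zip, R3)]
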